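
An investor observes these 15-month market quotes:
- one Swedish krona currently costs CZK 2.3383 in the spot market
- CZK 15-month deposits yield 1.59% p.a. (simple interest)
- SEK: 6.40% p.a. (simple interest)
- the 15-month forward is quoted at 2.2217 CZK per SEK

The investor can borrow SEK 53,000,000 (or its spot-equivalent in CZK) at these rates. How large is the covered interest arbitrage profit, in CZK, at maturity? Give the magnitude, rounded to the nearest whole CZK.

T = 15/12 years.
Keep in SEK, deliver into the forward: 53,000,000·1.080000·2.2217 = CZK 127,170,108.00.
Swap to CZK now, deposit: 53,000,000·2.3383·1.019875 = CZK 126,393,006.76.
The quoted forward overvalues SEK, so borrow CZK, buy SEK at spot, deposit the SEK at 6.40%, and sell the proceeds forward at 2.2217.
Arbitrage profit = |127,170,108.00 − 126,393,006.76| = CZK 777,101.

CZK 777,101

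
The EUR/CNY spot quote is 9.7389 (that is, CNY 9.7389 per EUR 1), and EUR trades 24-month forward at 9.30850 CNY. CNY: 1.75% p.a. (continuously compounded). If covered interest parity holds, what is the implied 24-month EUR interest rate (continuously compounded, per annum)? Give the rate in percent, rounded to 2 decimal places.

4.01%

T = 2 years.
F/S = 9.3085/9.7389 = 0.9558061 = (growth of CNY) / (growth of EUR).
The CNY side grows by e^(0.0175×2) = 1.0356197.
Hence g_EUR = 1.083504.
r = ln(1.083504)/2 = 0.040100 → 4.01%.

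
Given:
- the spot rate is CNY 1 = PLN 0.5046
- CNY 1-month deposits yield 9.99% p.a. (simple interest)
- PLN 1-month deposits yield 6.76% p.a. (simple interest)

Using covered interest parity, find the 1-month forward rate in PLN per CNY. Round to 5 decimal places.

0.50325

T = 1/12 years.
PLN growth factor: 1 + 0.0676×1/12 = 1.0056333.
Growth of 1 CNY over T: 1 + 0.0999×1/12 = 1.008325.
Forward (PLN per CNY) = 0.5046 × 1.0056333 / 1.008325 = 0.5032530.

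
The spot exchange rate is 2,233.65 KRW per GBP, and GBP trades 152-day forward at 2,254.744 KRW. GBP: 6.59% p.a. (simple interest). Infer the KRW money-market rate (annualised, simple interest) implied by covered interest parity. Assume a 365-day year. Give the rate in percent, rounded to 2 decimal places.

8.92%

T = 152/365 years.
F/S = 2254.744/2233.65 = 1.0094437 = (growth of KRW) / (growth of GBP).
GBP growth factor: 1 + 0.0659×152/365 = 1.0274433.
Hence g_KRW = 1.0371462.
r = (1.0371462 − 1)/(152/365) = 0.089200 → 8.92%.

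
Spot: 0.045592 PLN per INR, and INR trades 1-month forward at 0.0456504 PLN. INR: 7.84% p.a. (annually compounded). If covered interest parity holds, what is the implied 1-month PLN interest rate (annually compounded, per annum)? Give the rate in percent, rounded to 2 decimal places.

T = 1/12 years.
F/S = 0.0456504/0.045592 = 1.0012809 = (growth of PLN) / (growth of INR).
INR growth factor: (1 + 0.0784)^(1/12) = 1.0063097.
So the PLN growth factor = 1.0075987.
Annualise: 1.0075987^(12/1) − 1 = 0.095093 = 9.51%.

9.51%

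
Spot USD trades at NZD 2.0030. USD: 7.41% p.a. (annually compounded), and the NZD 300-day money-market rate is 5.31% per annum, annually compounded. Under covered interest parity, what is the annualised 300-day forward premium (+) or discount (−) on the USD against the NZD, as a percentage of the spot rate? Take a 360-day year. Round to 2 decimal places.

-1.96%

T = 300/360 years.
No-arbitrage forward: 2.003 × 1.0440581 / 1.0613793 = 1.9703120 NZD/USD.
(F − S)/S ÷ T = (1.9703120 − 2.003)/2.003/(300/360) = -0.019583 → -1.96%.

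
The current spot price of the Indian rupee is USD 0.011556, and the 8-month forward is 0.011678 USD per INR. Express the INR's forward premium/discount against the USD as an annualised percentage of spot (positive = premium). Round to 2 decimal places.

+1.58%

T = 8/12 years.
INR trades forward at +1.05573% vs spot over the period.
Per annum: 0.0105573 / (8/12) = 0.015836 = 1.58%.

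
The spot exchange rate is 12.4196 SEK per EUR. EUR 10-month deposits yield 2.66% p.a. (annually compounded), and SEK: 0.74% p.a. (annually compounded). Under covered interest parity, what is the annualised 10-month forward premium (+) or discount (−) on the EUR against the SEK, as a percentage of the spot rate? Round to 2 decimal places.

T = 10/12 years.
F = S · g_SEK/g_EUR = 12.4196 × 1.0061629/1.022118 = 12.2257320.
(F − S)/S ÷ T = (12.2257320 − 12.4196)/12.4196/(10/12) = -0.018732 → -1.87%.

-1.87%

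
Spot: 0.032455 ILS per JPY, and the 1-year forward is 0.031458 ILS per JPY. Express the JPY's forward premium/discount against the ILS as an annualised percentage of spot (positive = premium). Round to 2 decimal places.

-3.07%

T = 1 year.
(F − S)/S = (0.031458 − 0.032455)/0.032455 = -0.0307195.
Annualise by dividing by T: -0.0307195 / 1 = -0.030720 → -3.07%.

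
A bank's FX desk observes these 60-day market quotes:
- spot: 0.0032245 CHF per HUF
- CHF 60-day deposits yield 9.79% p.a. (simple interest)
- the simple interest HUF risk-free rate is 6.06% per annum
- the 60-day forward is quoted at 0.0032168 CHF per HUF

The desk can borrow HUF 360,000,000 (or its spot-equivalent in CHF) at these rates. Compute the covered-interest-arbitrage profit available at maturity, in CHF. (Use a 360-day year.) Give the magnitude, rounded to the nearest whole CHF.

CHF 10,016

T = 60/360 years.
Keep in HUF, deliver into the forward: 360,000,000·1.010100·0.0032168 = CHF 1,169,744.28.
Swap to CHF now, deposit: 360,000,000·0.0032245·1.016316667 = CHF 1,179,760.71.
The quoted forward undervalues HUF, so borrow HUF, convert to CHF at spot, deposit the CHF at 9.79%, and buy HUF forward at 0.0032168 to cover the loan.
Arbitrage profit = |1,169,744.28 − 1,179,760.71| = CHF 10,016.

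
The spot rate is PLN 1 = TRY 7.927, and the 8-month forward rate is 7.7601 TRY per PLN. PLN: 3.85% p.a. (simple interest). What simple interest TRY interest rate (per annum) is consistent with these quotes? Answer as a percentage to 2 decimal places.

T = 8/12 years.
CIP gives F = S · g_TRY/g_PLN, so g_TRY/g_PLN = 7.7601/7.927 = 0.9789454.
The PLN side grows by 1 + 0.0385×8/12 = 1.0256667.
That pins the TRY growth at 1.0040717.
(1.0040717 − 1)/T = 0.006108, i.e. 0.61%.

0.61%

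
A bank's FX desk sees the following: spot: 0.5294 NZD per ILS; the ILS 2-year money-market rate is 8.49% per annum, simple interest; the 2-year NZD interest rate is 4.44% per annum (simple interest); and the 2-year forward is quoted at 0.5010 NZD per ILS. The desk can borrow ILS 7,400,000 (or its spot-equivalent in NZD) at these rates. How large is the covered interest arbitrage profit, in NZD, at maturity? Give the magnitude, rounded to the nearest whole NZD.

NZD 71,477

T = 2 years.
Route A — deposit ILS, sell forward: 7,400,000 × 1.169800 × 0.5010 = NZD 4,336,916.52.
Route B — convert at spot, deposit NZD: 7,400,000 × 0.5294 × 1.088800 = NZD 4,265,439.33.
The quoted forward overvalues ILS, so borrow NZD, buy ILS at spot, deposit the ILS at 8.49%, and sell the proceeds forward at 0.5010.
Profit = 4,336,916.52 − 4,265,439.33 = NZD 71,477.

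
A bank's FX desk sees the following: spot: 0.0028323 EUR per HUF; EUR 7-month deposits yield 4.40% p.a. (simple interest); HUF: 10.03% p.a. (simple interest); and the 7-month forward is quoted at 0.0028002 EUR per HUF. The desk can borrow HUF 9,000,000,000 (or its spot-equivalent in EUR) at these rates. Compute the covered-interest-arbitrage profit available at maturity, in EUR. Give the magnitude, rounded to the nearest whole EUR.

T = 7/12 years.
Keep in HUF, deliver into the forward: 9,000,000,000·1.0585083333·0.0028002 = EUR 26,676,315.31.
Swap to EUR now, deposit: 9,000,000,000·0.0028323·1.0256666667 = EUR 26,144,961.30.
The quoted forward overvalues HUF, so borrow EUR, buy HUF at spot, deposit the HUF at 10.03%, and sell the proceeds forward at 0.0028002.
Arbitrage profit = |26,676,315.31 − 26,144,961.30| = EUR 531,354.

EUR 531,354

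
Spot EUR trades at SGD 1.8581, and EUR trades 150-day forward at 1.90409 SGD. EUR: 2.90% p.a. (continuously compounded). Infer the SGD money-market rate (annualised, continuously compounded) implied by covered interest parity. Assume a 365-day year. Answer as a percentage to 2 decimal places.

8.85%

T = 150/365 years.
By CIP, F/S equals the SGD-to-EUR growth ratio: 1.90409/1.8581 = 1.0247511.
The EUR side grows by e^(0.0290×150/365) = 1.0119891.
So the SGD growth factor = 1.0370369.
Take logs: ln 1.0370369 / (150/365) = 0.088494, so 8.85%.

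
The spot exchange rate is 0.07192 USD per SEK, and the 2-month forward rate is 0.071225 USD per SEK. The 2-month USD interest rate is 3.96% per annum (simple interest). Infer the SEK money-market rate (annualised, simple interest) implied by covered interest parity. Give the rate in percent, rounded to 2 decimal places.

T = 2/12 years.
F/S = 0.071225/0.07192 = 0.9903365 = (growth of USD) / (growth of SEK).
USD growth factor: 1 + 0.0396×2/12 = 1.006600.
Hence g_SEK = 1.0164222.
(1.0164222 − 1)/T = 0.098533, i.e. 9.85%.

9.85%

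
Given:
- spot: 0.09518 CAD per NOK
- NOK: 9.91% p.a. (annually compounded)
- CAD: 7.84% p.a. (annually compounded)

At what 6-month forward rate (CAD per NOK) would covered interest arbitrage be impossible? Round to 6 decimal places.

0.094279

T = 6/12 years.
CAD accumulates by (1 + 0.0784)^(6/12) = 1.0384604.
NOK accumulates by (1 + 0.0991)^(6/12) = 1.0483797.
Forward (CAD per NOK) = 0.09518 × 1.0384604 / 1.0483797 = 0.09427945.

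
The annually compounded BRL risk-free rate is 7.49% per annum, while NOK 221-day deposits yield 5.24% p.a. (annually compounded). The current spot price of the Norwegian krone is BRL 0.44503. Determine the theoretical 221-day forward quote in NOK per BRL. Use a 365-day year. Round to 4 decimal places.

2.2184

T = 221/365 years.
BRL growth factor: (1 + 0.0749)^(221/365) = 1.0447027.
Growth of 1 NOK over T: (1 + 0.0524)^(221/365) = 1.0314069.
CIP: F = S · (grow BRL)/(grow NOK) = 0.44503 × 1.0447027/1.0314069 = 0.4507669 BRL per NOK.
Invert for NOK per BRL: 1 / 0.4507669 = 2.2184.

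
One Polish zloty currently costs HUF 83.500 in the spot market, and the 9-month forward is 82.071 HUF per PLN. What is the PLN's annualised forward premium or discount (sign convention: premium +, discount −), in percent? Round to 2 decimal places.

-2.28%

T = 9/12 years.
Period premium: (82.071 − 83.5)/83.5 = -0.0171138.
Per annum: -0.0171138 / (9/12) = -0.022818 = -2.28%.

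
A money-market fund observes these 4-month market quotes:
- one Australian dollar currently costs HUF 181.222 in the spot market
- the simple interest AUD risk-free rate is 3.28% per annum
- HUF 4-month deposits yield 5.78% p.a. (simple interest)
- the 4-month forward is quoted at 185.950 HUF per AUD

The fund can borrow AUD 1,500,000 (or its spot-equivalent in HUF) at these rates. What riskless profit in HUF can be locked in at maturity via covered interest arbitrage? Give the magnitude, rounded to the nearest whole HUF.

HUF 4,904,264

T = 4/12 years.
Route A — deposit AUD, sell forward: 1,500,000 × 1.01093333333 × 185.950 = HUF 281,974,580.00.
Route B — convert at spot, deposit HUF: 1,500,000 × 181.222 × 1.01926666667 = HUF 277,070,315.80.
The quoted forward overvalues AUD, so borrow HUF, buy AUD at spot, deposit the AUD at 3.28%, and sell the proceeds forward at 185.950.
Profit = 281,974,580.00 − 277,070,315.80 = HUF 4,904,264.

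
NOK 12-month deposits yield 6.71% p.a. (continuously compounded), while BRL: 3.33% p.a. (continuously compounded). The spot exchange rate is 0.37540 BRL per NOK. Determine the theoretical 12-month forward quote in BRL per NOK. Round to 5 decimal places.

T = 1 year.
Growth of 1 BRL over T: e^(0.0333×1) = 1.0338607.
NOK growth factor: e^(0.0671×1) = 1.0694024.
Forward (BRL per NOK) = 0.3754 × 1.0338607 / 1.0694024 = 0.3629235.

0.36292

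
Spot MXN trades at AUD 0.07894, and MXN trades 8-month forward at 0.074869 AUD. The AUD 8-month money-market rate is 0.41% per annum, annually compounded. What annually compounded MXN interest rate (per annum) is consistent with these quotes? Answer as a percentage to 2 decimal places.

8.71%

T = 8/12 years.
CIP gives F = S · g_AUD/g_MXN, so g_AUD/g_MXN = 0.074869/0.07894 = 0.9484292.
The AUD side grows by (1 + 0.0041)^(8/12) = 1.0027315.
So the MXN growth factor = 1.057255.
Annualise: 1.057255^(12/8) − 1 = 0.087100 = 8.71%.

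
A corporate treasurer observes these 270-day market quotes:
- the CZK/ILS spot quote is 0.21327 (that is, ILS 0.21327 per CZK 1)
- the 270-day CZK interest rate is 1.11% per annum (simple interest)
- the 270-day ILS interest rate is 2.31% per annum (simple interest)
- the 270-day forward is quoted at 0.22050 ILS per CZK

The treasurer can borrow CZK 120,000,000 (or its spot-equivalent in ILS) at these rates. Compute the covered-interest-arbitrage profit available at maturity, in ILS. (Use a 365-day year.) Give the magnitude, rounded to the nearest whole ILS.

T = 270/365 years.
Route A — deposit CZK, sell forward: 120,000,000 × 1.0082109589 × 0.22050 = ILS 26,677,261.97.
Route B — convert at spot, deposit ILS: 120,000,000 × 0.21327 × 1.0170876712 = ILS 26,029,714.52.
The quoted forward overvalues CZK, so borrow ILS, buy CZK at spot, deposit the CZK at 1.11%, and sell the proceeds forward at 0.22050.
The gap between the two covered legs is ILS 647,547.

ILS 647,547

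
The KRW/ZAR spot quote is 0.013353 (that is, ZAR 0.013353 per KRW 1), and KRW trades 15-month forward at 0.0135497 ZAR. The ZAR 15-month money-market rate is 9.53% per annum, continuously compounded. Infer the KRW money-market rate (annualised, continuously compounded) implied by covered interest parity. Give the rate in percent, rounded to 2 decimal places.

T = 15/12 years.
CIP gives F = S · g_ZAR/g_KRW, so g_ZAR/g_KRW = 0.0135497/0.013353 = 1.0147308.
The ZAR side grows by e^(0.0953×15/12) = 1.1265107.
Hence g_KRW = 1.1101572.
Take logs: ln 1.1101572 / (15/12) = 0.083601, so 8.36%.

8.36%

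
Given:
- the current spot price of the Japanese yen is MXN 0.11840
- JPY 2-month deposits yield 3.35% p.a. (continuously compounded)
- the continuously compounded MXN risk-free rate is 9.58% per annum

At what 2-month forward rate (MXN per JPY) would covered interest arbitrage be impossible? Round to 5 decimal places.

0.11964

T = 2/12 years.
Growth of 1 MXN over T: e^(0.0958×2/12) = 1.0160948.
JPY growth factor: e^(0.0335×2/12) = 1.0055989.
So F = 0.1184 × 1.0160948 / 1.0055989 = 0.1196358 (MXN/JPY).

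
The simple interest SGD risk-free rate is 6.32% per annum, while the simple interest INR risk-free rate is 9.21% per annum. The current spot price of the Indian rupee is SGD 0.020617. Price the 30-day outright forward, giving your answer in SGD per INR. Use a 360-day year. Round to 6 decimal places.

0.020568

T = 30/360 years.
SGD accumulates by 1 + 0.0632×30/360 = 1.0052667.
INR growth factor: 1 + 0.0921×30/360 = 1.007675.
Forward (SGD per INR) = 0.020617 × 1.0052667 / 1.007675 = 0.02056773.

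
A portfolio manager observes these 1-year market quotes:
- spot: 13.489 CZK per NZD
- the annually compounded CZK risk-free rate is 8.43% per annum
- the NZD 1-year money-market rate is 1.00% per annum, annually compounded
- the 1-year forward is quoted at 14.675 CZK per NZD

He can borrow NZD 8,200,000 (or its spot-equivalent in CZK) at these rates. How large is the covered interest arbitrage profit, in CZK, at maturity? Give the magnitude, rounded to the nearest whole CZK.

CZK 1,604,144

T = 1 year.
Route A — deposit NZD, sell forward: 8,200,000 × 1.010000 × 14.675 = CZK 121,538,350.00.
Route B — convert at spot, deposit CZK: 8,200,000 × 13.489 × 1.084300 = CZK 119,934,206.14.
The quoted forward overvalues NZD, so borrow CZK, buy NZD at spot, deposit the NZD at 1.00%, and sell the proceeds forward at 14.675.
The gap between the two covered legs is CZK 1,604,144.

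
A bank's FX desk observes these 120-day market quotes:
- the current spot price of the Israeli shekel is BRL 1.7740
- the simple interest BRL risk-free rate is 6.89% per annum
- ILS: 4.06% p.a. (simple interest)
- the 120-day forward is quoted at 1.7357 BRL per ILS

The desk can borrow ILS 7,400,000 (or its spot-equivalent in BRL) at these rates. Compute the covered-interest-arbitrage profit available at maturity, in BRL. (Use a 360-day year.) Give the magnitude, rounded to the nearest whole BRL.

BRL 411,093

T = 120/360 years.
Invest the ILS and cover forward: 7,400,000 × 1.0135333333 × 1.7357 = BRL 13,018,004.57.
Convert at spot and invest in BRL: 7,400,000 × 1.7740 × 1.0229666667 = BRL 13,429,097.21.
The quoted forward undervalues ILS, so borrow ILS, convert to BRL at spot, deposit the BRL at 6.89%, and buy ILS forward at 1.7357 to cover the loan.
The gap between the two covered legs is BRL 411,093.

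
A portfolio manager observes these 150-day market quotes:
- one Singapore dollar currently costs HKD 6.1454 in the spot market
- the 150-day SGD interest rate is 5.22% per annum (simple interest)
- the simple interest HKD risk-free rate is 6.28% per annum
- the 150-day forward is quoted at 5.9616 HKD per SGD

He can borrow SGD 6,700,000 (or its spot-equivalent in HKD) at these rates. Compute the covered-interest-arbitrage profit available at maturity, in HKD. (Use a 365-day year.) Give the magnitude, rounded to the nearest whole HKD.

HKD 1,437,239

T = 150/365 years.
Keep in SGD, deliver into the forward: 6,700,000·1.0214520548·5.9616 = HKD 40,799,573.42.
Swap to HKD now, deposit: 6,700,000·6.1454·1.0258082192 = HKD 42,236,812.26.
The quoted forward undervalues SGD, so borrow SGD, convert to HKD at spot, deposit the HKD at 6.28%, and buy SGD forward at 5.9616 to cover the loan.
Profit = 42,236,812.26 − 40,799,573.42 = HKD 1,437,239.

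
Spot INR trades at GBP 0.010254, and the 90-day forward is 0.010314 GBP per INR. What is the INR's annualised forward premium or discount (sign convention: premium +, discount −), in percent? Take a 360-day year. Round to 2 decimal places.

+2.34%

T = 90/360 years.
INR trades forward at +0.58514% vs spot over the period.
Per annum: 0.0058514 / (90/360) = 0.023406 = 2.34%.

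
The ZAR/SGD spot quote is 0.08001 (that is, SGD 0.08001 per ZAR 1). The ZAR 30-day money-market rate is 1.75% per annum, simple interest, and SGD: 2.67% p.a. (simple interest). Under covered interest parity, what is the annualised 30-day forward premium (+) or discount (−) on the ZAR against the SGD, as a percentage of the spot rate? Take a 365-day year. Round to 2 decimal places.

+0.92%

T = 30/365 years.
No-arbitrage forward: 0.08001 × 1.0021945 / 1.0014384 = 0.08007041 SGD/ZAR.
(F − S)/S ÷ T = (0.08007041 − 0.08001)/0.08001/(30/365) = 0.009186 → 0.92%.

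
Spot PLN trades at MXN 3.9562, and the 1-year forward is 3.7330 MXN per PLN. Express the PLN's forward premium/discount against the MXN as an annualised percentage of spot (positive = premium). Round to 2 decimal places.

-5.64%

T = 1 year.
Period premium: (3.7330 − 3.9562)/3.9562 = -0.0564178.
×(1/T) gives -5.64% p.a.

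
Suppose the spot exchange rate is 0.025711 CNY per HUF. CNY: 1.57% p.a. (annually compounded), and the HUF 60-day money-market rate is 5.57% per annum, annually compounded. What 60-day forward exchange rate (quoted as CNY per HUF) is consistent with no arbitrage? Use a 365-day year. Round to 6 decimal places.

T = 60/365 years.
CNY growth factor: (1 + 0.0157)^(60/365) = 1.0025641.
HUF accumulates by (1 + 0.0557)^(60/365) = 1.0089501.
CIP: F = S · (grow CNY)/(grow HUF) = 0.025711 × 1.0025641/1.0089501 = 0.02554827 CNY per HUF.

0.025548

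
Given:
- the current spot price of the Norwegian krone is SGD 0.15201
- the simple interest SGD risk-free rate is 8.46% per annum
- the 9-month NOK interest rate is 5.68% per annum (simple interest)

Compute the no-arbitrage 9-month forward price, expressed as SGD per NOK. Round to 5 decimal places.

T = 9/12 years.
SGD growth factor: 1 + 0.0846×9/12 = 1.063450.
Growth of 1 NOK over T: 1 + 0.0568×9/12 = 1.042600.
Forward (SGD per NOK) = 0.15201 × 1.063450 / 1.042600 = 0.1550499.

0.15505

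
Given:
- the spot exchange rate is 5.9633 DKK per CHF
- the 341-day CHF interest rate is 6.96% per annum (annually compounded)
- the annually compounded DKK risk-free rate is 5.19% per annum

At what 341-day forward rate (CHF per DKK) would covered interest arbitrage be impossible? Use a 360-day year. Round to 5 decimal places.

T = 341/360 years.
Growth of 1 DKK over T: (1 + 0.0519)^(341/360) = 1.0490947.
CHF growth factor: (1 + 0.0696)^(341/360) = 1.0658084.
So F = 5.9633 × 1.0490947 / 1.0658084 = 5.869785 (DKK/CHF).
Invert for CHF per DKK: 1 / 5.869785 = 0.17036.

0.17036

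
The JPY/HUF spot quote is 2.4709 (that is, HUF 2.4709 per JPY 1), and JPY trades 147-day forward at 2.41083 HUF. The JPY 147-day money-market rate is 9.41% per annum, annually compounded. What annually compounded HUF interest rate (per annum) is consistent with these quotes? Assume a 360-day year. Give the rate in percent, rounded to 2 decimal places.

3.01%

T = 147/360 years.
F/S = 2.41083/2.4709 = 0.9756890 = (growth of HUF) / (growth of JPY).
JPY growth factor: (1 + 0.0941)^(147/360) = 1.0374049.
Hence g_HUF = 1.0121845.
r = 1.0121845^(360/147) − 1 = 0.030103 → 3.01%.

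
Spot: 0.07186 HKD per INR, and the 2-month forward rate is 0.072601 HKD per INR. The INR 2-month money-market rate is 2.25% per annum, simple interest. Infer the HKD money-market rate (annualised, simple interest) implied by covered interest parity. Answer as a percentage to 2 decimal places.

T = 2/12 years.
By CIP, F/S equals the HKD-to-INR growth ratio: 0.072601/0.07186 = 1.0103117.
INR growth factor: 1 + 0.0225×2/12 = 1.003750.
So the HKD growth factor = 1.0141004.
r = (1.0141004 − 1)/(2/12) = 0.084602 → 8.46%.

8.46%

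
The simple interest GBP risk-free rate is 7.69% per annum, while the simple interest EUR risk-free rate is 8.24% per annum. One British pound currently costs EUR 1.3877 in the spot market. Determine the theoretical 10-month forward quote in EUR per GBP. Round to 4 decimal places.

T = 10/12 years.
EUR accumulates by 1 + 0.0824×10/12 = 1.0686667.
GBP growth factor: 1 + 0.0769×10/12 = 1.0640833.
CIP: F = S · (grow EUR)/(grow GBP) = 1.3877 × 1.0686667/1.0640833 = 1.393677 EUR per GBP.

1.3937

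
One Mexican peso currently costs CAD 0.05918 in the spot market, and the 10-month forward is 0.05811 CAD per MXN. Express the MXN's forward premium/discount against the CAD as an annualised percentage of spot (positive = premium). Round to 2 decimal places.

T = 10/12 years.
MXN trades forward at -1.80804% vs spot over the period.
Annualise by dividing by T: -0.0180804 / (10/12) = -0.021696 → -2.17%.

-2.17%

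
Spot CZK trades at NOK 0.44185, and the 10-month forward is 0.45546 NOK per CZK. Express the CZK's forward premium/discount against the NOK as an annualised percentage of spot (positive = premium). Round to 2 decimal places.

T = 10/12 years.
(F − S)/S = (0.45546 − 0.44185)/0.44185 = 0.0308023.
Annualise by dividing by T: 0.0308023 / (10/12) = 0.036963 → 3.70%.

+3.70%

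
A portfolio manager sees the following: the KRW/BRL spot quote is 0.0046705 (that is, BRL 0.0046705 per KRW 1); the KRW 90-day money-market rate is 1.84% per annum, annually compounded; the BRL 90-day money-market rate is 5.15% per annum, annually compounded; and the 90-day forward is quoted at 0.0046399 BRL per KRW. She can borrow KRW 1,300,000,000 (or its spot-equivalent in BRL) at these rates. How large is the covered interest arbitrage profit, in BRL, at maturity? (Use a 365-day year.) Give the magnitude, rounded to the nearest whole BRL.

BRL 88,250

T = 90/365 years.
Route A — deposit KRW, sell forward: 1,300,000,000 × 1.004505872 × 0.0046399 = BRL 6,059,048.83.
Route B — convert at spot, deposit BRL: 1,300,000,000 × 0.0046705 × 1.012459431 = BRL 6,147,299.30.
The quoted forward undervalues KRW, so borrow KRW, convert to BRL at spot, deposit the BRL at 5.15%, and buy KRW forward at 0.0046399 to cover the loan.
The gap between the two covered legs is BRL 88,250.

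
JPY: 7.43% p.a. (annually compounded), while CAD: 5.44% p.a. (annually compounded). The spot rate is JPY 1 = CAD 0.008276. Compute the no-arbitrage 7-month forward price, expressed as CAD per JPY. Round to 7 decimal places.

0.0081862

T = 7/12 years.
CAD growth factor: (1 + 0.0544)^(7/12) = 1.0313826.
Growth of 1 JPY over T: (1 + 0.0743)^(7/12) = 1.0426933.
CIP: F = S · (grow CAD)/(grow JPY) = 0.008276 × 1.0313826/1.0426933 = 0.008186225 CAD per JPY.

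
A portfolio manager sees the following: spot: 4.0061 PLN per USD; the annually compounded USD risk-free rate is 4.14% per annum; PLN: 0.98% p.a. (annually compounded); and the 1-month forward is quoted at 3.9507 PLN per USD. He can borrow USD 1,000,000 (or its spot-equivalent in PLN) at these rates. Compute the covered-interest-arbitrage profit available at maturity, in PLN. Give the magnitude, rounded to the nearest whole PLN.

PLN 45,279

T = 1/12 years.
Keep in USD, deliver into the forward: 1,000,000·1.003386217·3.9507 = PLN 3,964,077.93.
Swap to PLN now, deposit: 1,000,000·4.0061·1.000813021 = PLN 4,009,357.04.
The quoted forward undervalues USD, so borrow USD, convert to PLN at spot, deposit the PLN at 0.98%, and buy USD forward at 3.9507 to cover the loan.
The gap between the two covered legs is PLN 45,279.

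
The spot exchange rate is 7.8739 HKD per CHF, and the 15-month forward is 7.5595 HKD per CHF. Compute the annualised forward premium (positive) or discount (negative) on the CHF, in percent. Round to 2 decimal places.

-3.19%

T = 15/12 years.
Period premium: (7.5595 − 7.8739)/7.8739 = -0.0399294.
Per annum: -0.0399294 / (15/12) = -0.031944 = -3.19%.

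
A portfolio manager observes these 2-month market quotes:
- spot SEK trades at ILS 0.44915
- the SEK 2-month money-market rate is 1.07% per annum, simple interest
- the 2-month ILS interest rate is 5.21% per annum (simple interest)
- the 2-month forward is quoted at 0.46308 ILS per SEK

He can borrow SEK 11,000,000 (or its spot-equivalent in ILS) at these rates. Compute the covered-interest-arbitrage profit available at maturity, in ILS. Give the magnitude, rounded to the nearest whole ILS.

T = 2/12 years.
Route A — deposit SEK, sell forward: 11,000,000 × 1.001783333 × 0.46308 = ILS 5,102,964.08.
Route B — convert at spot, deposit ILS: 11,000,000 × 0.44915 × 1.008683333 = ILS 4,983,551.31.
The quoted forward overvalues SEK, so borrow ILS, buy SEK at spot, deposit the SEK at 1.07%, and sell the proceeds forward at 0.46308.
The gap between the two covered legs is ILS 119,413.

ILS 119,413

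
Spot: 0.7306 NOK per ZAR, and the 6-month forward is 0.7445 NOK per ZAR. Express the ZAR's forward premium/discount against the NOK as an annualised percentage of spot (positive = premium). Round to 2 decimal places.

+3.81%

T = 6/12 years.
ZAR trades forward at +1.90255% vs spot over the period.
×(1/T) gives 3.81% p.a.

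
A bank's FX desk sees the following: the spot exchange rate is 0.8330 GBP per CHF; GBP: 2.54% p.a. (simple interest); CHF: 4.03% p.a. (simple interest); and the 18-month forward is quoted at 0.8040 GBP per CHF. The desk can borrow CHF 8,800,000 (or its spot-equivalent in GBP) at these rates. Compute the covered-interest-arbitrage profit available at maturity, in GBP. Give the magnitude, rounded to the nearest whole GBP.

GBP 106,792

T = 18/12 years.
Route A — deposit CHF, sell forward: 8,800,000 × 1.060450 × 0.8040 = GBP 7,502,895.84.
Route B — convert at spot, deposit GBP: 8,800,000 × 0.8330 × 1.038100 = GBP 7,609,688.24.
The quoted forward undervalues CHF, so borrow CHF, convert to GBP at spot, deposit the GBP at 2.54%, and buy CHF forward at 0.8040 to cover the loan.
The gap between the two covered legs is GBP 106,792.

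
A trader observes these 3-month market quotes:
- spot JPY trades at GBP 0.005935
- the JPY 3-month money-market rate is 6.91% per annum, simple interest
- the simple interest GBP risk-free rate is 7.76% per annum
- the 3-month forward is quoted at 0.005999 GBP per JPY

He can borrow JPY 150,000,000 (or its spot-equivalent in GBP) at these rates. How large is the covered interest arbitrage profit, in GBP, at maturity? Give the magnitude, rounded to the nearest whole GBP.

T = 3/12 years.
Keep in JPY, deliver into the forward: 150,000,000·1.017275·0.005999 = GBP 915,394.91.
Swap to GBP now, deposit: 150,000,000·0.005935·1.019400 = GBP 907,520.85.
The quoted forward overvalues JPY, so borrow GBP, buy JPY at spot, deposit the JPY at 6.91%, and sell the proceeds forward at 0.005999.
Arbitrage profit = |915,394.91 − 907,520.85| = GBP 7,874.

GBP 7,874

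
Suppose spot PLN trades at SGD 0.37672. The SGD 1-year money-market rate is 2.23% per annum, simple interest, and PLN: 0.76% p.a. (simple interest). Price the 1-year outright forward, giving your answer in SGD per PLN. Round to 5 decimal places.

T = 1 year.
SGD accumulates by 1 + 0.0223×1 = 1.022300.
Growth of 1 PLN over T: 1 + 0.0076×1 = 1.007600.
Forward (SGD per PLN) = 0.37672 × 1.022300 / 1.007600 = 0.3822160.

0.38222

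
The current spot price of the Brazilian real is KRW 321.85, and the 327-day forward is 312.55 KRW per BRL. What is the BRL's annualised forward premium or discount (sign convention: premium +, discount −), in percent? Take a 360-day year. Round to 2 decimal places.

-3.18%

T = 327/360 years.
BRL trades forward at -2.88954% vs spot over the period.
Per annum: -0.0288954 / (327/360) = -0.031811 = -3.18%.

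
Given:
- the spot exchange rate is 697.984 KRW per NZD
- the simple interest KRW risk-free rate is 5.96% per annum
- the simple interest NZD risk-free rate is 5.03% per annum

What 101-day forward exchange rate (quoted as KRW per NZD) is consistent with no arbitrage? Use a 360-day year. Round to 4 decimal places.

699.7798

T = 101/360 years.
Growth of 1 KRW over T: 1 + 0.0596×101/360 = 1.016721111.
NZD accumulates by 1 + 0.0503×101/360 = 1.014111944.
Forward (KRW per NZD) = 697.984 × 1.016721111 / 1.014111944 = 699.779814.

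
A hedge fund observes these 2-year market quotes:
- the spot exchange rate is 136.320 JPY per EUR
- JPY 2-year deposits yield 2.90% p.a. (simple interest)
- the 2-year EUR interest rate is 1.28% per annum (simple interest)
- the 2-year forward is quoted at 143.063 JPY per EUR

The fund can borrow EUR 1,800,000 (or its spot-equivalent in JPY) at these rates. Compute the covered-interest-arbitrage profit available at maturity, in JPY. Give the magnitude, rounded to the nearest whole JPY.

T = 2 years.
Invest the EUR and cover forward: 1,800,000 × 1.025600 × 143.063 = JPY 264,105,743.04.
Convert at spot and invest in JPY: 1,800,000 × 136.320 × 1.058000 = JPY 259,607,808.00.
The quoted forward overvalues EUR, so borrow JPY, buy EUR at spot, deposit the EUR at 1.28%, and sell the proceeds forward at 143.063.
The gap between the two covered legs is JPY 4,497,935.

JPY 4,497,935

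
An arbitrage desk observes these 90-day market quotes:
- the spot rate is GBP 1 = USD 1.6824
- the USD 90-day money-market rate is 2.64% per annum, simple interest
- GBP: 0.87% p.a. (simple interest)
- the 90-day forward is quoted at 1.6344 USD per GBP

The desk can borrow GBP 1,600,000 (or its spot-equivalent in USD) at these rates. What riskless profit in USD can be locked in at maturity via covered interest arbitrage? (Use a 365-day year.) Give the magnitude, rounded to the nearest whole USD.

T = 90/365 years.
Route A — deposit GBP, sell forward: 1,600,000 × 1.002145205 × 1.6344 = USD 2,620,649.80.
Route B — convert at spot, deposit USD: 1,600,000 × 1.6824 × 1.006509589 = USD 2,709,362.77.
The quoted forward undervalues GBP, so borrow GBP, convert to USD at spot, deposit the USD at 2.64%, and buy GBP forward at 1.6344 to cover the loan.
Profit = 2,709,362.77 − 2,620,649.80 = USD 88,713.

USD 88,713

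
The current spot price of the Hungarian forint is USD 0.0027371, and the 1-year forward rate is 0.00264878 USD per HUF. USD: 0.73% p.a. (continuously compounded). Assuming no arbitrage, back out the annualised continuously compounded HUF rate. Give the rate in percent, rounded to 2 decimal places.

4.01%

T = 1 year.
CIP gives F = S · g_USD/g_HUF, so g_USD/g_HUF = 0.00264878/0.0027371 = 0.9677323.
USD growth factor: e^(0.0073×1) = 1.0073267.
That pins the HUF growth at 1.0409146.
Take logs: ln 1.0409146 / 1 = 0.040100, so 4.01%.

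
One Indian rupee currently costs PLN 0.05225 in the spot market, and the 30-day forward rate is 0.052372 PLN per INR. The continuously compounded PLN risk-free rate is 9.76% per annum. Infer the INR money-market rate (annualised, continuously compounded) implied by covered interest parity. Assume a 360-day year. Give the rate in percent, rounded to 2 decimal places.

6.96%

T = 30/360 years.
CIP gives F = S · g_PLN/g_INR, so g_PLN/g_INR = 0.052372/0.05225 = 1.0023349.
The PLN side grows by e^(0.0976×30/360) = 1.0081665.
Hence g_INR = 1.005818.
Take logs: ln 1.005818 / (30/360) = 0.069614, so 6.96%.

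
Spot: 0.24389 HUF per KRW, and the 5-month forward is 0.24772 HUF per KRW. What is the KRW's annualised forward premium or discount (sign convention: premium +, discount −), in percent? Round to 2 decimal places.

+3.77%

T = 5/12 years.
Period premium: (0.24772 − 0.24389)/0.24389 = 0.0157038.
Annualise by dividing by T: 0.0157038 / (5/12) = 0.037689 → 3.77%.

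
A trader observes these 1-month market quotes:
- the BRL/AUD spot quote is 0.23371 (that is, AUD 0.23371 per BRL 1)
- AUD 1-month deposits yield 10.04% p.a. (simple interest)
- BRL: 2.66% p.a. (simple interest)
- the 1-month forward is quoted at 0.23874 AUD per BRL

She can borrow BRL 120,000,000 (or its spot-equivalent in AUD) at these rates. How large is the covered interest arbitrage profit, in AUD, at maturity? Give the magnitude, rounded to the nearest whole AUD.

T = 1/12 years.
Keep in BRL, deliver into the forward: 120,000,000·1.0022166667·0.23874 = AUD 28,712,304.84.
Swap to AUD now, deposit: 120,000,000·0.23371·1.0083666667 = AUD 28,279,844.84.
The quoted forward overvalues BRL, so borrow AUD, buy BRL at spot, deposit the BRL at 2.66%, and sell the proceeds forward at 0.23874.
Arbitrage profit = |28,712,304.84 − 28,279,844.84| = AUD 432,460.

AUD 432,460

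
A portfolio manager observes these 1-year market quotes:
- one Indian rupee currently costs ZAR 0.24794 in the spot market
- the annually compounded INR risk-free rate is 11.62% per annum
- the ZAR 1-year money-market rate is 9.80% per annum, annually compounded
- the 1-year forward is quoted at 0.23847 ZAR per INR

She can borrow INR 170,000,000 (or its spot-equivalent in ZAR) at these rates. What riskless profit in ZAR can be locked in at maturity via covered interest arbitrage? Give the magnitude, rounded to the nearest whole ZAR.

ZAR 1,029,844

T = 1 year.
Invest the INR and cover forward: 170,000,000 × 1.116200 × 0.23847 = ZAR 45,250,636.38.
Convert at spot and invest in ZAR: 170,000,000 × 0.24794 × 1.098000 = ZAR 46,280,480.40.
The quoted forward undervalues INR, so borrow INR, convert to ZAR at spot, deposit the ZAR at 9.80%, and buy INR forward at 0.23847 to cover the loan.
Arbitrage profit = |45,250,636.38 − 46,280,480.40| = ZAR 1,029,844.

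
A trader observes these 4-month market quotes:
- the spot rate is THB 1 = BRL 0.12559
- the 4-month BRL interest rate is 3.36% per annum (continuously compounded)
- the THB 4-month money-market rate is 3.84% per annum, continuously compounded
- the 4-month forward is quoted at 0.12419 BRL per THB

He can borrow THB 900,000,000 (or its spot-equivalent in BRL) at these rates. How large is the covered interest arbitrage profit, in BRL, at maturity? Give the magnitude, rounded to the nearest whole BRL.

BRL 1,093,199

T = 4/12 years.
Invest the THB and cover forward: 900,000,000 × 1.01288227065 × 0.12419 = BRL 113,210,864.27.
Convert at spot and invest in BRL: 900,000,000 × 0.12559 × 1.01126295481 = BRL 114,304,063.05.
The quoted forward undervalues THB, so borrow THB, convert to BRL at spot, deposit the BRL at 3.36%, and buy THB forward at 0.12419 to cover the loan.
Profit = 114,304,063.05 − 113,210,864.27 = BRL 1,093,199.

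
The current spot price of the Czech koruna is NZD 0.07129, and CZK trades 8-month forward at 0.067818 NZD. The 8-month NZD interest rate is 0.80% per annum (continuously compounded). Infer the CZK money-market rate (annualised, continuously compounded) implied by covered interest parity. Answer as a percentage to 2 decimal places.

T = 8/12 years.
By CIP, F/S equals the NZD-to-CZK growth ratio: 0.067818/0.07129 = 0.9512975.
NZD growth factor: e^(0.0080×8/12) = 1.0053476.
So the CZK growth factor = 1.0568172.
r = ln(1.0568172)/(8/12) = 0.082893 → 8.29%.

8.29%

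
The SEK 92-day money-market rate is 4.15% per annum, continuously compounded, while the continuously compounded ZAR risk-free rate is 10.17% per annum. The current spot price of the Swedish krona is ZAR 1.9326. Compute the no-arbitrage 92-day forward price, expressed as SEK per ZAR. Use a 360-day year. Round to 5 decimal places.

0.50954

T = 92/360 years.
ZAR growth factor: e^(0.1017×92/360) = 1.0263307.
SEK growth factor: e^(0.0415×92/360) = 1.010662.
So F = 1.9326 × 1.0263307 / 1.010662 = 1.962562 (ZAR/SEK).
Invert for SEK per ZAR: 1 / 1.962562 = 0.50954.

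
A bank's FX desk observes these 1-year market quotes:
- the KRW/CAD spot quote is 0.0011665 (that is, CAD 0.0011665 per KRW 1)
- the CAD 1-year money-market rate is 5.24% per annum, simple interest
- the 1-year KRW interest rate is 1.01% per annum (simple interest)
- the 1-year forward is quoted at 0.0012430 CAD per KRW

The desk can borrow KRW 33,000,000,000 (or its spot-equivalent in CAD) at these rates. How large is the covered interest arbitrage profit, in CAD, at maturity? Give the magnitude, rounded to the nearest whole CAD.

CAD 921,680

T = 1 year.
Invest the KRW and cover forward: 33,000,000,000 × 1.010100 × 0.0012430 = CAD 41,433,291.90.
Convert at spot and invest in CAD: 33,000,000,000 × 0.0011665 × 1.052400 = CAD 40,511,611.80.
The quoted forward overvalues KRW, so borrow CAD, buy KRW at spot, deposit the KRW at 1.01%, and sell the proceeds forward at 0.0012430.
Profit = 41,433,291.90 − 40,511,611.80 = CAD 921,680.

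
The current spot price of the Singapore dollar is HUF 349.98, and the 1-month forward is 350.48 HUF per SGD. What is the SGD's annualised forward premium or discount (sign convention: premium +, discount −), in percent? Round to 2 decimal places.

T = 1/12 years.
(F − S)/S = (350.48 − 349.98)/349.98 = 0.0014287.
Per annum: 0.0014287 / (1/12) = 0.017144 = 1.71%.

+1.71%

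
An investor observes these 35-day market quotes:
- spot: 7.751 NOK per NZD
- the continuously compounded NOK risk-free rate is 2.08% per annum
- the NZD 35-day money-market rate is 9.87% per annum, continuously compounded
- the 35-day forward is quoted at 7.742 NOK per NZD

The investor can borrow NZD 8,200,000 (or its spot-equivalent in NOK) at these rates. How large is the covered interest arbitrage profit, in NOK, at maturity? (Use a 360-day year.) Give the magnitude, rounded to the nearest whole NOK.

NOK 409,659

T = 35/360 years.
Invest the NZD and cover forward: 8,200,000 × 1.009642021 × 7.742 = NOK 64,096,517.92.
Convert at spot and invest in NOK: 8,200,000 × 7.751 × 1.0020242683 = NOK 63,686,858.85.
The quoted forward overvalues NZD, so borrow NOK, buy NZD at spot, deposit the NZD at 9.87%, and sell the proceeds forward at 7.742.
Profit = 64,096,517.92 − 63,686,858.85 = NOK 409,659.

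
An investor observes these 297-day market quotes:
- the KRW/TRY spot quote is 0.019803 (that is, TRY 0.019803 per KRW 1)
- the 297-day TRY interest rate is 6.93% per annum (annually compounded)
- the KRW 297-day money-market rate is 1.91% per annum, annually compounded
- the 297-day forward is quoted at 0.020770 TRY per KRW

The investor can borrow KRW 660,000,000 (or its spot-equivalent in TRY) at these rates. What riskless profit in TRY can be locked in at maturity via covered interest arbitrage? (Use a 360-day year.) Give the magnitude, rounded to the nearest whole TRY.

T = 297/360 years.
Invest the KRW and cover forward: 660,000,000 × 1.0157313603 × 0.020770 = TRY 13,923,848.63.
Convert at spot and invest in TRY: 660,000,000 × 0.019803 × 1.0568348903 = TRY 13,812,810.88.
The quoted forward overvalues KRW, so borrow TRY, buy KRW at spot, deposit the KRW at 1.91%, and sell the proceeds forward at 0.020770.
The gap between the two covered legs is TRY 111,038.

TRY 111,038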